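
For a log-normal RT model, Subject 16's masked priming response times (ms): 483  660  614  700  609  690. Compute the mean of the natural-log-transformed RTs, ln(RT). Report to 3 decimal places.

ln(RT): 6.1800, 6.4922, 6.4200, 6.5511, 6.4118, 6.5367
Σ ln(RT) = 38.5918
Mean = 38.5918/6 = 6.43197

6.432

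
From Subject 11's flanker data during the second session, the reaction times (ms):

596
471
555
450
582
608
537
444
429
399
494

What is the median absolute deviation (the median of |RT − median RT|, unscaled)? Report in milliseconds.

61 ms

Sorted: 399, 429, 444, 450, 471, 494, 537, 555, 582, 596, 608 → median = 494
|x − 494|: 102, 23, 61, 44, 88, 114, 43, 50, 65, 95, 0
Sorted deviations: 0, 23, 43, 44, 50, 61, 65, 88, 95, 102, 114 → MAD = 61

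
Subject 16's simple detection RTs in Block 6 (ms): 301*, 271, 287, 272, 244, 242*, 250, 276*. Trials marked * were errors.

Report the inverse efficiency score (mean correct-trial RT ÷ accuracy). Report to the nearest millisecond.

Correct trials (n=5): 271, 287, 272, 244, 250
Mean correct RT = 1324/5 = 264.8000 ms
Proportion correct = 5/8
IES = 264.8000 / (5/8) = 423.680 ms

424 ms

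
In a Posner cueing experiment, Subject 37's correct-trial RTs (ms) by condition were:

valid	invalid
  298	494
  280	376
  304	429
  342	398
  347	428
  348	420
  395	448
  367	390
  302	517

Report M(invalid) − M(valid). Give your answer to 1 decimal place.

M(valid) = 2983/9 = 331.444
M(invalid) = 3900/9 = 433.333
Difference = 433.333 − 331.444 = 101.889 ms

101.9 ms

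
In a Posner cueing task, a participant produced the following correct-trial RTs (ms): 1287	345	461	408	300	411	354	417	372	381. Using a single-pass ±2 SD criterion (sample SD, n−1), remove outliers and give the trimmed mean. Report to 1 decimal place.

n = 10, ΣRT = 4736, M = 473.600
Σ(x−M)² = 753080.40; s = √(753080.40/9) = 289.267
Cutoffs: 473.600 ± 2·289.267 → [-104.9, 1052.1]
Outside: 1287 → excluded.
Retained (n=9): Σ = 3449, mean = 3449/9 = 383.222

383.2 ms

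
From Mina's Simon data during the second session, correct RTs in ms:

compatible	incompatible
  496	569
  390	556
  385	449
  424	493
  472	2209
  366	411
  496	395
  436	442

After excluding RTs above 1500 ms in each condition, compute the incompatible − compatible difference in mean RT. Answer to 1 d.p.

40.4 ms

incompatible: exclude 2209
M(compatible) = 3465/8 = 433.125
M(incompatible) = 3315/7 = 473.571
Difference = 473.571 − 433.125 = 40.446 ms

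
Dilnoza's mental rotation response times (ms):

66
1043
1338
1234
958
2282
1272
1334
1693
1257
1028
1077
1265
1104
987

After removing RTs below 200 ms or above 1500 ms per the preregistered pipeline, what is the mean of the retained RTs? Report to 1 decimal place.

Excluded: 66, 1693, 2282
Retained (n=12): Σ = 13897
Mean = 13897/12 = 1158.0833

1158.1 ms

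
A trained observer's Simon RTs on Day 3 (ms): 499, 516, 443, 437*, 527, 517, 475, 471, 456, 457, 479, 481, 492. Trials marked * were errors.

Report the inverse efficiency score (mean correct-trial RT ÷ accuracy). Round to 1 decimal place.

524.8 ms

Correct trials (n=12): 499, 516, 443, 527, 517, 475, 471, 456, 457, 479, 481, 492
Mean correct RT = 5813/12 = 484.4167 ms
Proportion correct = 12/13
IES = 484.4167 / (12/13) = 524.785 ms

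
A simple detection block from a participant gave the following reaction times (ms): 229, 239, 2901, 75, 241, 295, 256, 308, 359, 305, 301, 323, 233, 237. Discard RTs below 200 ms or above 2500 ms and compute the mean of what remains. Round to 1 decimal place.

Excluded: 75, 2901
Retained (n=12): Σ = 3326
Mean = 3326/12 = 277.1667

277.2 ms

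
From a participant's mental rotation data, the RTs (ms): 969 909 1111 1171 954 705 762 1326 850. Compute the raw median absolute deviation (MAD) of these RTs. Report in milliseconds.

Sorted: 705, 762, 850, 909, 954, 969, 1111, 1171, 1326 → median = 954
|x − 954|: 15, 45, 157, 217, 0, 249, 192, 372, 104
Sorted deviations: 0, 15, 45, 104, 157, 192, 217, 249, 372 → MAD = 157

157 ms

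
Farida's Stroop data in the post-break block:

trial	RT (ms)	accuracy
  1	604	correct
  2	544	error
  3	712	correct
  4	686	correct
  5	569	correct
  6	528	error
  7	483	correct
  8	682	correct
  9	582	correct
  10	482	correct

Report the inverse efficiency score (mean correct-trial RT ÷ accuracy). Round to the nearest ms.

750 ms

Correct trials (n=8): 604, 712, 686, 569, 483, 682, 582, 482
Mean correct RT = 4800/8 = 600.0000 ms
Proportion correct = 8/10
IES = 600.0000 / (8/10) = 750.000 ms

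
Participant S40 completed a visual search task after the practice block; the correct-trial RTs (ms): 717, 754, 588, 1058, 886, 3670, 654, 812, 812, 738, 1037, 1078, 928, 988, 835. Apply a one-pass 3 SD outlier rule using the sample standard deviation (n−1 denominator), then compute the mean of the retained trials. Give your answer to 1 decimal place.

848.9 ms

n = 15, ΣRT = 15555, M = 1037.000
Σ(x−M)² = 7734128.00; s = √(7734128.00/14) = 743.262
Cutoffs: 1037.000 ± 3·743.262 → [-1192.8, 3266.8]
Outside: 3670 → excluded.
Retained (n=14): Σ = 11885, mean = 11885/14 = 848.929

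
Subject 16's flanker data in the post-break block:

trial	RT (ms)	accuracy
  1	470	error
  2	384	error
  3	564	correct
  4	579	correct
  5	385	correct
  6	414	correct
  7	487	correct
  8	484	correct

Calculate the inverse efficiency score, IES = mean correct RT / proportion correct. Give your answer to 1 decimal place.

647.3 ms

Correct trials (n=6): 564, 579, 385, 414, 487, 484
Mean correct RT = 2913/6 = 485.5000 ms
Proportion correct = 6/8
IES = 485.5000 / (6/8) = 647.333 ms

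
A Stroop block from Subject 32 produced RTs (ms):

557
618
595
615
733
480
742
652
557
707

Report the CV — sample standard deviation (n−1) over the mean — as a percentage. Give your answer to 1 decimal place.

13.5%

n = 10, Σ = 6256, M = 625.6000
Σ(x−M)² = 64124.400; s = √(64124.400/9) = 84.4093
CV = 84.4093 / 625.6000 = 0.13493 = 13.493%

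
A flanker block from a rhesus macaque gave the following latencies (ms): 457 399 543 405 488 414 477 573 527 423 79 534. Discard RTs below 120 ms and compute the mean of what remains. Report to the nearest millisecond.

476 ms

Excluded: 79
Retained (n=11): Σ = 5240
Mean = 5240/11 = 476.3636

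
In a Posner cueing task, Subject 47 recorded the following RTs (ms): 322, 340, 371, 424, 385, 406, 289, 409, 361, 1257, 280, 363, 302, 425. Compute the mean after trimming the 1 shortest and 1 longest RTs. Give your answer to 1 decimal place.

Sorted: 280, 289, 302, 322, 340, 361, 363, 371, 385, 406, 409, 424, 425, 1257
Drop lowest 1 (280) and highest 1 (1257)
Remaining (n=12): Σ = 4397, mean = 4397/12 = 366.417

366.4 ms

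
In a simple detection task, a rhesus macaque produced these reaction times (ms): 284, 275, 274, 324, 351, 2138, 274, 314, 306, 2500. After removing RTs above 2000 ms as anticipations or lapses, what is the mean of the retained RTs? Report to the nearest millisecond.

Excluded: 2138, 2500
Retained (n=8): Σ = 2402
Mean = 2402/8 = 300.2500

300 ms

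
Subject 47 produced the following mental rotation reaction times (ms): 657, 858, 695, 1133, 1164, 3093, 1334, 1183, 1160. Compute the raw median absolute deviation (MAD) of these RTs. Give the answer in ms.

Sorted: 657, 695, 858, 1133, 1160, 1164, 1183, 1334, 3093 → median = 1160
|x − 1160|: 503, 302, 465, 27, 4, 1933, 174, 23, 0
Sorted deviations: 0, 4, 23, 27, 174, 302, 465, 503, 1933 → MAD = 174

174 ms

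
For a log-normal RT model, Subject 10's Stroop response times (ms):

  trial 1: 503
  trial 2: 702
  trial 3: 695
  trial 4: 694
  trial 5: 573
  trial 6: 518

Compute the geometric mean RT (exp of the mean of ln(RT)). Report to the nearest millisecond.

ln(RT): 6.2206, 6.5539, 6.5439, 6.5425, 6.3509, 6.2500
Mean ln(RT) = 38.4618/6 = 6.41029
Geometric mean = exp(6.41029) = 608.07 ms

608 ms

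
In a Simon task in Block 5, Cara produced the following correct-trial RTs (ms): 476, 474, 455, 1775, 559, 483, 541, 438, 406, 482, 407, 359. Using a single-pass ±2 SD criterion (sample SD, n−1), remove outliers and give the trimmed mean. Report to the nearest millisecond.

n = 12, ΣRT = 6855, M = 571.250
Σ(x−M)² = 1614968.25; s = √(1614968.25/11) = 383.165
Cutoffs: 571.250 ± 2·383.165 → [-195.1, 1337.6]
Outside: 1775 → excluded.
Retained (n=11): Σ = 5080, mean = 5080/11 = 461.818

462 ms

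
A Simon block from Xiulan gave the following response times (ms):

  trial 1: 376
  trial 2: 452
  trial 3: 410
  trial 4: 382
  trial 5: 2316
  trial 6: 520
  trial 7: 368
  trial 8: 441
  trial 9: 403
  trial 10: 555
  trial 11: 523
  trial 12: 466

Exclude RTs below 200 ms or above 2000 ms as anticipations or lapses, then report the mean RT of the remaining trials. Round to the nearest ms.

445 ms

Excluded: 2316
Retained (n=11): Σ = 4896
Mean = 4896/11 = 445.0909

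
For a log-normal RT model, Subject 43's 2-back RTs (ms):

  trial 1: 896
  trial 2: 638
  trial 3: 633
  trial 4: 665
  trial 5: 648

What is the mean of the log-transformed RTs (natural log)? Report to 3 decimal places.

ln(RT): 6.7979, 6.4583, 6.4505, 6.4998, 6.4739
Σ ln(RT) = 32.6804
Mean = 32.6804/5 = 6.53609

6.536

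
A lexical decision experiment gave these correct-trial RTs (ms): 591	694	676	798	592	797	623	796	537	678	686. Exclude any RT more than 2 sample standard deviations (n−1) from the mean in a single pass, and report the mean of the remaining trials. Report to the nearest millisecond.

n = 11, ΣRT = 7468, M = 678.909
Σ(x−M)² = 80670.91; s = √(80670.91/10) = 89.817
Cutoffs: 678.909 ± 2·89.817 → [499.3, 858.5]
No RTs fall outside the cutoffs; all 11 retained. Mean = 7468/11 = 678.909

679 ms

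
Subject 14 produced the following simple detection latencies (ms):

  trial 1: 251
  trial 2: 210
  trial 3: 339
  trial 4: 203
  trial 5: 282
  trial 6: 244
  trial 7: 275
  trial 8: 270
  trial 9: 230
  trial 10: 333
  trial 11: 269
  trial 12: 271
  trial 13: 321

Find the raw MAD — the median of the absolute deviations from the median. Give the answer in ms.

26 ms

Sorted: 203, 210, 230, 244, 251, 269, 270, 271, 275, 282, 321, 333, 339 → median = 270
|x − 270|: 19, 60, 69, 67, 12, 26, 5, 0, 40, 63, 1, 1, 51
Sorted deviations: 0, 1, 1, 5, 12, 19, 26, 40, 51, 60, 63, 67, 69 → MAD = 26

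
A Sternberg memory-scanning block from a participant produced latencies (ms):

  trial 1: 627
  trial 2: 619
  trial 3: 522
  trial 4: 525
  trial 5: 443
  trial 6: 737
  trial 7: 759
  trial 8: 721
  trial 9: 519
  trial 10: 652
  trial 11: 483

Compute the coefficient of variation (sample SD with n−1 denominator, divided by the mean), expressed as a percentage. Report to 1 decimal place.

n = 11, Σ = 6607, M = 600.6364
Σ(x−M)² = 119088.545; s = √(119088.545/10) = 109.1277
CV = 109.1277 / 600.6364 = 0.18169 = 18.169%

18.2%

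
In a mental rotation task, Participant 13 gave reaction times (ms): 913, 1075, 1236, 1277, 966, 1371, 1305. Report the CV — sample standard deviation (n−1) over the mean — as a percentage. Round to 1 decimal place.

n = 7, Σ = 8143, M = 1163.2857
Σ(x−M)² = 190805.429; s = √(190805.429/6) = 178.3281
CV = 178.3281 / 1163.2857 = 0.15330 = 15.330%

15.3%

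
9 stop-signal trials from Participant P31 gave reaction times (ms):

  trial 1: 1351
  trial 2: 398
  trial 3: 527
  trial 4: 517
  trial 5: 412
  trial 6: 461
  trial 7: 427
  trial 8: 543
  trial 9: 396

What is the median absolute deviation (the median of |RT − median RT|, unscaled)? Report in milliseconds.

63 ms

Sorted: 396, 398, 412, 427, 461, 517, 527, 543, 1351 → median = 461
|x − 461|: 890, 63, 66, 56, 49, 0, 34, 82, 65
Sorted deviations: 0, 34, 49, 56, 63, 65, 66, 82, 890 → MAD = 63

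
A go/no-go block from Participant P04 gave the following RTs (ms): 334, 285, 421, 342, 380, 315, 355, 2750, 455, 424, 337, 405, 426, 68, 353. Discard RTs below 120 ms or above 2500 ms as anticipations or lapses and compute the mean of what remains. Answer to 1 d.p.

Excluded: 68, 2750
Retained (n=13): Σ = 4832
Mean = 4832/13 = 371.6923

371.7 ms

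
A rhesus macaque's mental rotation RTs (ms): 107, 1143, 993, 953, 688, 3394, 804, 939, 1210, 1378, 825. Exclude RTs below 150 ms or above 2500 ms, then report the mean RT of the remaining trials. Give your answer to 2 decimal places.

992.56 ms

Excluded: 107, 3394
Retained (n=9): Σ = 8933
Mean = 8933/9 = 992.5556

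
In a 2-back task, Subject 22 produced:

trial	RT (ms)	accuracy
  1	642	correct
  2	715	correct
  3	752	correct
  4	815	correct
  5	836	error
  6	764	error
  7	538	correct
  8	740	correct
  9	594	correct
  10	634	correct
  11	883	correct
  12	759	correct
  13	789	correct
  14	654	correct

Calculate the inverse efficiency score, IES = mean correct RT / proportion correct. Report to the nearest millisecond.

828 ms

Correct trials (n=12): 642, 715, 752, 815, 538, 740, 594, 634, 883, 759, 789, 654
Mean correct RT = 8515/12 = 709.5833 ms
Proportion correct = 12/14
IES = 709.5833 / (12/14) = 827.847 ms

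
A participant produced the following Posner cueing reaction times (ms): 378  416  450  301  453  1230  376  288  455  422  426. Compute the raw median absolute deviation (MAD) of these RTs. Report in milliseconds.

33 ms

Sorted: 288, 301, 376, 378, 416, 422, 426, 450, 453, 455, 1230 → median = 422
|x − 422|: 44, 6, 28, 121, 31, 808, 46, 134, 33, 0, 4
Sorted deviations: 0, 4, 6, 28, 31, 33, 44, 46, 121, 134, 808 → MAD = 33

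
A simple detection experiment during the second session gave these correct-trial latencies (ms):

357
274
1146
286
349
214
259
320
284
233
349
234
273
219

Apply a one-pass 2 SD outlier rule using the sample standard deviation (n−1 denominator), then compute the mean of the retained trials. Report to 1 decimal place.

280.8 ms

n = 14, ΣRT = 4797, M = 342.643
Σ(x−M)² = 725049.21; s = √(725049.21/13) = 236.163
Cutoffs: 342.643 ± 2·236.163 → [-129.7, 815.0]
Outside: 1146 → excluded.
Retained (n=13): Σ = 3651, mean = 3651/13 = 280.846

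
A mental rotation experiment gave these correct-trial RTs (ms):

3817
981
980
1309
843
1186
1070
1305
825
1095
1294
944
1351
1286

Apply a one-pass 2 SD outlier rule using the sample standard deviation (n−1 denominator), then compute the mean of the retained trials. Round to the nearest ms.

n = 14, ΣRT = 18286, M = 1306.143
Σ(x−M)² = 7210991.71; s = √(7210991.71/13) = 744.776
Cutoffs: 1306.143 ± 2·744.776 → [-183.4, 2795.7]
Outside: 3817 → excluded.
Retained (n=13): Σ = 14469, mean = 14469/13 = 1113.000

1113 ms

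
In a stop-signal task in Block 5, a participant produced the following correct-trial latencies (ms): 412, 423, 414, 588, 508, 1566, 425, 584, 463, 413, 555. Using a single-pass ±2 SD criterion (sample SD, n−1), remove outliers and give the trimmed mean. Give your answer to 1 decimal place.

n = 11, ΣRT = 6351, M = 577.364
Σ(x−M)² = 1124040.55; s = √(1124040.55/10) = 335.267
Cutoffs: 577.364 ± 2·335.267 → [-93.2, 1247.9]
Outside: 1566 → excluded.
Retained (n=10): Σ = 4785, mean = 4785/10 = 478.500

478.5 ms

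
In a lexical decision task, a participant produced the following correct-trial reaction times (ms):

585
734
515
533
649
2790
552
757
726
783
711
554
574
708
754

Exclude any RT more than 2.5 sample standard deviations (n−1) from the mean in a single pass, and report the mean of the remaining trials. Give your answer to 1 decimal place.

n = 15, ΣRT = 11925, M = 795.000
Σ(x−M)² = 4384832.00; s = √(4384832.00/14) = 559.645
Cutoffs: 795.000 ± 2.5·559.645 → [-604.1, 2194.1]
Outside: 2790 → excluded.
Retained (n=14): Σ = 9135, mean = 9135/14 = 652.500

652.5 ms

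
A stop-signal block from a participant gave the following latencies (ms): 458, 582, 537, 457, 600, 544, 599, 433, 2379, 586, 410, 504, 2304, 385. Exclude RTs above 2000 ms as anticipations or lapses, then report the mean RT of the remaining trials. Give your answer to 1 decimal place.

Excluded: 2304, 2379
Retained (n=12): Σ = 6095
Mean = 6095/12 = 507.9167

507.9 ms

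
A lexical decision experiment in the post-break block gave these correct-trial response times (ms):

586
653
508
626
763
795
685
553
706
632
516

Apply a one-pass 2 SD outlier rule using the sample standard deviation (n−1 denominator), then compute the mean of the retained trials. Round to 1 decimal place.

638.5 ms

n = 11, ΣRT = 7023, M = 638.455
Σ(x−M)² = 89222.73; s = √(89222.73/10) = 94.458
Cutoffs: 638.455 ± 2·94.458 → [449.5, 827.4]
No RTs fall outside the cutoffs; all 11 retained. Mean = 7023/11 = 638.455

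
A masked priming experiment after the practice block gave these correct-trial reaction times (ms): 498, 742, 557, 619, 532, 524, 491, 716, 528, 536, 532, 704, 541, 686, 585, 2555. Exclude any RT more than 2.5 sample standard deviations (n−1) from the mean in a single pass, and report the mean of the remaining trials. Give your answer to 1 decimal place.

586.1 ms

n = 16, ΣRT = 11346, M = 709.125
Σ(x−M)² = 3735829.75; s = √(3735829.75/15) = 499.054
Cutoffs: 709.125 ± 2.5·499.054 → [-538.5, 1956.8]
Outside: 2555 → excluded.
Retained (n=15): Σ = 8791, mean = 8791/15 = 586.067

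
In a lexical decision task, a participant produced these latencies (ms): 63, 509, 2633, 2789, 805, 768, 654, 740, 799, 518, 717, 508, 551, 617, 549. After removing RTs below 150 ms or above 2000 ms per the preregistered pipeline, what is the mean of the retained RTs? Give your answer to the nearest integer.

Excluded: 63, 2633, 2789
Retained (n=12): Σ = 7735
Mean = 7735/12 = 644.5833

645 ms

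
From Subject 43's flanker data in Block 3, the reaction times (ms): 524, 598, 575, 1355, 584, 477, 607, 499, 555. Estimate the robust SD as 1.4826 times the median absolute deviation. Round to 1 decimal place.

47.4 ms

Sorted: 477, 499, 524, 555, 575, 584, 598, 607, 1355 → median = 575
|x − 575| sorted: 0, 9, 20, 23, 32, 51, 76, 98, 780 → MAD = 32
Robust SD ≈ 1.4826 × 32 = 47.443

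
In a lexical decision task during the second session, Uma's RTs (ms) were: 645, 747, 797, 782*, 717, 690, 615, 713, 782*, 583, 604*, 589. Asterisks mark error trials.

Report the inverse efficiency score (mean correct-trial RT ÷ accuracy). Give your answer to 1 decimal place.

903.1 ms

Correct trials (n=9): 645, 747, 797, 717, 690, 615, 713, 583, 589
Mean correct RT = 6096/9 = 677.3333 ms
Proportion correct = 9/12
IES = 677.3333 / (9/12) = 903.111 ms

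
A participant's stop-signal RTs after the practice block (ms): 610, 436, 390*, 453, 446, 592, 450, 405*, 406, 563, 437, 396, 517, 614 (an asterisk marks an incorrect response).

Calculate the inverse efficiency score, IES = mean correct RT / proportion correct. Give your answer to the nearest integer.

Correct trials (n=12): 610, 436, 453, 446, 592, 450, 406, 563, 437, 396, 517, 614
Mean correct RT = 5920/12 = 493.3333 ms
Proportion correct = 12/14
IES = 493.3333 / (12/14) = 575.556 ms

576 ms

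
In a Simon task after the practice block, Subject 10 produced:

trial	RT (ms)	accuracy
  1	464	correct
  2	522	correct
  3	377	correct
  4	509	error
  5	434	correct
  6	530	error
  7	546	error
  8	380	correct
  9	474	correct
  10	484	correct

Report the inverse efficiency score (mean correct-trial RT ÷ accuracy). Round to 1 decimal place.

Correct trials (n=7): 464, 522, 377, 434, 380, 474, 484
Mean correct RT = 3135/7 = 447.8571 ms
Proportion correct = 7/10
IES = 447.8571 / (7/10) = 639.796 ms

639.8 ms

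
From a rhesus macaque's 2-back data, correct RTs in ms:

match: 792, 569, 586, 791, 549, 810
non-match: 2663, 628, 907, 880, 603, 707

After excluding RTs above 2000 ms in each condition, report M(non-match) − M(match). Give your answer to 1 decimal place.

non-match: exclude 2663
M(match) = 4097/6 = 682.833
M(non-match) = 3725/5 = 745.000
Difference = 745.000 − 682.833 = 62.167 ms

62.2 ms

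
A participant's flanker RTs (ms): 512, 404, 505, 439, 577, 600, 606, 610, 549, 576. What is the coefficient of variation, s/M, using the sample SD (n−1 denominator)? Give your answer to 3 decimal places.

0.133

n = 10, Σ = 5378, M = 537.8000
Σ(x−M)² = 46259.600; s = √(46259.600/9) = 71.6935
CV = 71.6935 / 537.8000 = 0.13331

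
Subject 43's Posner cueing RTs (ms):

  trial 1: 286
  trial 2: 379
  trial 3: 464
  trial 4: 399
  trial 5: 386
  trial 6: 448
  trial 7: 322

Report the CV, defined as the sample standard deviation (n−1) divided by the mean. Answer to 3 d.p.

0.166

n = 7, Σ = 2684, M = 383.4286
Σ(x−M)² = 24195.714; s = √(24195.714/6) = 63.5029
CV = 63.5029 / 383.4286 = 0.16562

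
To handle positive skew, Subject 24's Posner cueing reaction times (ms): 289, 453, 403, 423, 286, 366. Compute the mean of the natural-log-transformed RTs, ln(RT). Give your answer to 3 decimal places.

ln(RT): 5.6664, 6.1159, 5.9989, 6.0474, 5.6560, 5.9026
Σ ln(RT) = 35.3873
Mean = 35.3873/6 = 5.89788

5.898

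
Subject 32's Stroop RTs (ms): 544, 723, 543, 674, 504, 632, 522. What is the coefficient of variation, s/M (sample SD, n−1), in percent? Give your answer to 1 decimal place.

n = 7, Σ = 4142, M = 591.7143
Σ(x−M)² = 42833.429; s = √(42833.429/6) = 84.4920
CV = 84.4920 / 591.7143 = 0.14279 = 14.279%

14.3%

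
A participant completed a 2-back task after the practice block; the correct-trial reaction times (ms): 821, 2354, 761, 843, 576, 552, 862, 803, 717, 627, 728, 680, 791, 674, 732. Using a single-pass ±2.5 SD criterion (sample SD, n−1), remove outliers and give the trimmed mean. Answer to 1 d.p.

726.2 ms

n = 15, ΣRT = 12521, M = 834.733
Σ(x−M)² = 2593146.93; s = √(2593146.93/14) = 430.377
Cutoffs: 834.733 ± 2.5·430.377 → [-241.2, 1910.7]
Outside: 2354 → excluded.
Retained (n=14): Σ = 10167, mean = 10167/14 = 726.214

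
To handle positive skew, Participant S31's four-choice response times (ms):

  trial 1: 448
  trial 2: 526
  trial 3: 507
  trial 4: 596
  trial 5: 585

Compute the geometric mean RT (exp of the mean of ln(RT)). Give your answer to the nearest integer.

530 ms

ln(RT): 6.1048, 6.2653, 6.2285, 6.3902, 6.3716
Mean ln(RT) = 31.3605/5 = 6.27209
Geometric mean = exp(6.27209) = 529.58 ms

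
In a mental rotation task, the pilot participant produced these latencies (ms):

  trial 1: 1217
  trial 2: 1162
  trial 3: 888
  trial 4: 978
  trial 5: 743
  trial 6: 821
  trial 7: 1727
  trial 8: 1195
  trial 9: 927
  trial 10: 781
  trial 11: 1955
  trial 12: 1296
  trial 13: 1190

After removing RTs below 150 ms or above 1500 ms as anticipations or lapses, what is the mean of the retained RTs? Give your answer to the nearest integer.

Excluded: 1727, 1955
Retained (n=11): Σ = 11198
Mean = 11198/11 = 1018.0000

1018 ms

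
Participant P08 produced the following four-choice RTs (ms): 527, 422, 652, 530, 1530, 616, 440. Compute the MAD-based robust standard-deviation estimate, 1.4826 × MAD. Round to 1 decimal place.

133.4 ms

Sorted: 422, 440, 527, 530, 616, 652, 1530 → median = 530
|x − 530| sorted: 0, 3, 86, 90, 108, 122, 1000 → MAD = 90
Robust SD ≈ 1.4826 × 90 = 133.434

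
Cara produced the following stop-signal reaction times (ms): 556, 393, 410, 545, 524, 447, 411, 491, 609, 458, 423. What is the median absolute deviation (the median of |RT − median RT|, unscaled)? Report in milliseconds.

Sorted: 393, 410, 411, 423, 447, 458, 491, 524, 545, 556, 609 → median = 458
|x − 458|: 98, 65, 48, 87, 66, 11, 47, 33, 151, 0, 35
Sorted deviations: 0, 11, 33, 35, 47, 48, 65, 66, 87, 98, 151 → MAD = 48

48 ms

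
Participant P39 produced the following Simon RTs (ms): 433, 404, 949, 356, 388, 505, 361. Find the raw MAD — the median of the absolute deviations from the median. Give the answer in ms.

43 ms

Sorted: 356, 361, 388, 404, 433, 505, 949 → median = 404
|x − 404|: 29, 0, 545, 48, 16, 101, 43
Sorted deviations: 0, 16, 29, 43, 48, 101, 545 → MAD = 43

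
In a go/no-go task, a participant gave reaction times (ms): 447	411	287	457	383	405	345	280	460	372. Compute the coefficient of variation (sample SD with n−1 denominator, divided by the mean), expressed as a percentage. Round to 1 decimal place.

n = 10, Σ = 3847, M = 384.7000
Σ(x−M)² = 38130.100; s = √(38130.100/9) = 65.0898
CV = 65.0898 / 384.7000 = 0.16920 = 16.920%

16.9%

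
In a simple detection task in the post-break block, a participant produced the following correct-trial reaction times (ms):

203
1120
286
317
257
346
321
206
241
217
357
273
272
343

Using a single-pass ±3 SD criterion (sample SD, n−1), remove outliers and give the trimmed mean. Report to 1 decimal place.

279.9 ms

n = 14, ΣRT = 4759, M = 339.929
Σ(x−M)² = 690196.93; s = √(690196.93/13) = 230.417
Cutoffs: 339.929 ± 3·230.417 → [-351.3, 1031.2]
Outside: 1120 → excluded.
Retained (n=13): Σ = 3639, mean = 3639/13 = 279.923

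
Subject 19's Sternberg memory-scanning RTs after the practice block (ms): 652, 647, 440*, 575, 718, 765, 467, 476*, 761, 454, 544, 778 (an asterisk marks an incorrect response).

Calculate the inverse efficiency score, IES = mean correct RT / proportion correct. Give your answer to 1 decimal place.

763.3 ms

Correct trials (n=10): 652, 647, 575, 718, 765, 467, 761, 454, 544, 778
Mean correct RT = 6361/10 = 636.1000 ms
Proportion correct = 10/12
IES = 636.1000 / (10/12) = 763.320 ms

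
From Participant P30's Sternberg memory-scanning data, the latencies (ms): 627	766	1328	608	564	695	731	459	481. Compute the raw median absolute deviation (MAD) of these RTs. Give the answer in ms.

Sorted: 459, 481, 564, 608, 627, 695, 731, 766, 1328 → median = 627
|x − 627|: 0, 139, 701, 19, 63, 68, 104, 168, 146
Sorted deviations: 0, 19, 63, 68, 104, 139, 146, 168, 701 → MAD = 104

104 ms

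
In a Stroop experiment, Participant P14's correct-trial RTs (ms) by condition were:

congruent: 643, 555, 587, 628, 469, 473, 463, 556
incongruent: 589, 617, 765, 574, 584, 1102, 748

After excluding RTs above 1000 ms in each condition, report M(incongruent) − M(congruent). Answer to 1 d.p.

incongruent: exclude 1102
M(congruent) = 4374/8 = 546.750
M(incongruent) = 3877/6 = 646.167
Difference = 646.167 − 546.750 = 99.417 ms

99.4 ms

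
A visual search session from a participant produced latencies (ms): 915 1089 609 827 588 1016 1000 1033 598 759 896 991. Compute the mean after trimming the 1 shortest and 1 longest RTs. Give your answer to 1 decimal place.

864.4 ms

Sorted: 588, 598, 609, 759, 827, 896, 915, 991, 1000, 1016, 1033, 1089
Drop lowest 1 (588) and highest 1 (1089)
Remaining (n=10): Σ = 8644, mean = 8644/10 = 864.400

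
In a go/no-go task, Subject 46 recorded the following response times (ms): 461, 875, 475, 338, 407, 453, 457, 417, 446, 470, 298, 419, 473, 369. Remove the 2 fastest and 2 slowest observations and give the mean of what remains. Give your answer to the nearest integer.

Sorted: 298, 338, 369, 407, 417, 419, 446, 453, 457, 461, 470, 473, 475, 875
Drop lowest 2 (298, 338) and highest 2 (475, 875)
Remaining (n=10): Σ = 4372, mean = 4372/10 = 437.200

437 ms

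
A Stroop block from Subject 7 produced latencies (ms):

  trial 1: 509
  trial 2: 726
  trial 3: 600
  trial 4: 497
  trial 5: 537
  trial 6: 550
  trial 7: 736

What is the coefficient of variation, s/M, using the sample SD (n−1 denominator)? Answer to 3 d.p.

0.168

n = 7, Σ = 4155, M = 593.5714
Σ(x−M)² = 59441.714; s = √(59441.714/6) = 99.5337
CV = 99.5337 / 593.5714 = 0.16769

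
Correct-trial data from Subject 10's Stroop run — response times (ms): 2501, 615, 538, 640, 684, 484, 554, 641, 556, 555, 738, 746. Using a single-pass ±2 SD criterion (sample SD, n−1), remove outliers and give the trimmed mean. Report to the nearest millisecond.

614 ms

n = 12, ΣRT = 9252, M = 771.000
Σ(x−M)² = 3337208.00; s = √(3337208.00/11) = 550.802
Cutoffs: 771.000 ± 2·550.802 → [-330.6, 1872.6]
Outside: 2501 → excluded.
Retained (n=11): Σ = 6751, mean = 6751/11 = 613.727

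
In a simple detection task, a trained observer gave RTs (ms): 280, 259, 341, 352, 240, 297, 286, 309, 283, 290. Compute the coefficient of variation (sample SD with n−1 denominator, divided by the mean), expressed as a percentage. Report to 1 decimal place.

11.5%

n = 10, Σ = 2937, M = 293.7000
Σ(x−M)² = 10344.100; s = √(10344.100/9) = 33.9020
CV = 33.9020 / 293.7000 = 0.11543 = 11.543%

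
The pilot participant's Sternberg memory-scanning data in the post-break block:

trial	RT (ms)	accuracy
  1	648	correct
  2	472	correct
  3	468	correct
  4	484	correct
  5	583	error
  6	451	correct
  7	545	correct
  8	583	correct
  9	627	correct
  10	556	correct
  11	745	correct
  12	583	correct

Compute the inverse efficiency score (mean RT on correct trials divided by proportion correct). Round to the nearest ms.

Correct trials (n=11): 648, 472, 468, 484, 451, 545, 583, 627, 556, 745, 583
Mean correct RT = 6162/11 = 560.1818 ms
Proportion correct = 11/12
IES = 560.1818 / (11/12) = 611.107 ms

611 ms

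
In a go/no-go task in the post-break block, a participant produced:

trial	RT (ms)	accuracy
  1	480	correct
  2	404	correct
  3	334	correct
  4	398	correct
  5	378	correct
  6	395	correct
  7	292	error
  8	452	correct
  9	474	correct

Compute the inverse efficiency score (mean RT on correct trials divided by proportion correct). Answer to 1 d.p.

Correct trials (n=8): 480, 404, 334, 398, 378, 395, 452, 474
Mean correct RT = 3315/8 = 414.3750 ms
Proportion correct = 8/9
IES = 414.3750 / (8/9) = 466.172 ms

466.2 ms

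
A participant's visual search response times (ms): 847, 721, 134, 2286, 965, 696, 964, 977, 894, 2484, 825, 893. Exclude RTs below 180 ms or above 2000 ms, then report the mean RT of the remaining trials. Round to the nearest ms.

Excluded: 134, 2286, 2484
Retained (n=9): Σ = 7782
Mean = 7782/9 = 864.6667

865 ms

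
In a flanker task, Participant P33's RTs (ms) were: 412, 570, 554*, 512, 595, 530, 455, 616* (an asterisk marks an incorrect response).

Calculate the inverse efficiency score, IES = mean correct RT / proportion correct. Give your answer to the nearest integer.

Correct trials (n=6): 412, 570, 512, 595, 530, 455
Mean correct RT = 3074/6 = 512.3333 ms
Proportion correct = 6/8
IES = 512.3333 / (6/8) = 683.111 ms

683 ms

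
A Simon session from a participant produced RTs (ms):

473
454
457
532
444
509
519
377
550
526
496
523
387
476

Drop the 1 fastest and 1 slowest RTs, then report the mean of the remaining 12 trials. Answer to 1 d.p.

Sorted: 377, 387, 444, 454, 457, 473, 476, 496, 509, 519, 523, 526, 532, 550
Drop lowest 1 (377) and highest 1 (550)
Remaining (n=12): Σ = 5796, mean = 5796/12 = 483.000

483.0 ms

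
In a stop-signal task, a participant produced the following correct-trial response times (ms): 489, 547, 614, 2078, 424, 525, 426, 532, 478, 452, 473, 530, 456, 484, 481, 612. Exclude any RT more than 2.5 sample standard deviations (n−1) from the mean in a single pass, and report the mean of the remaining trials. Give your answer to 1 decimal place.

n = 16, ΣRT = 9601, M = 600.062
Σ(x−M)² = 2377624.94; s = √(2377624.94/15) = 398.131
Cutoffs: 600.062 ± 2.5·398.131 → [-395.3, 1595.4]
Outside: 2078 → excluded.
Retained (n=15): Σ = 7523, mean = 7523/15 = 501.533

501.5 ms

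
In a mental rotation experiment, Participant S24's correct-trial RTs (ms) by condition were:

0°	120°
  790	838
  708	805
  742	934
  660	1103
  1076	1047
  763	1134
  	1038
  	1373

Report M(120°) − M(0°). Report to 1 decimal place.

244.2 ms

M(0°) = 4739/6 = 789.833
M(120°) = 8272/8 = 1034.000
Difference = 1034.000 − 789.833 = 244.167 ms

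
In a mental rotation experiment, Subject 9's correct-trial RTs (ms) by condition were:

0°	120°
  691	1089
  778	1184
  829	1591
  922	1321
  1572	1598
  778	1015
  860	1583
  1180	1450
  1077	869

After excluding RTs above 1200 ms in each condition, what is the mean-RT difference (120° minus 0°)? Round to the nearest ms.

150 ms

0°: exclude 1572
120°: exclude 1591, 1321, 1598, 1583, 1450
M(0°) = 7115/8 = 889.375
M(120°) = 4157/4 = 1039.250
Difference = 1039.250 − 889.375 = 149.875 ms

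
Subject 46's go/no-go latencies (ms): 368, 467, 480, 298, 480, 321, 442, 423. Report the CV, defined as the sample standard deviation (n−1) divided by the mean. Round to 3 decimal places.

n = 8, Σ = 3279, M = 409.8750
Σ(x−M)² = 36470.875; s = √(36470.875/7) = 72.1812
CV = 72.1812 / 409.8750 = 0.17611

0.176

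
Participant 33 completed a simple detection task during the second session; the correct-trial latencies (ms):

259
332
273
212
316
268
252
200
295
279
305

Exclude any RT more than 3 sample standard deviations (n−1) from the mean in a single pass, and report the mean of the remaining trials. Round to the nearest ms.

272 ms

n = 11, ΣRT = 2991, M = 271.909
Σ(x−M)² = 16572.91; s = √(16572.91/10) = 40.710
Cutoffs: 271.909 ± 3·40.710 → [149.8, 394.0]
No RTs fall outside the cutoffs; all 11 retained. Mean = 2991/11 = 271.909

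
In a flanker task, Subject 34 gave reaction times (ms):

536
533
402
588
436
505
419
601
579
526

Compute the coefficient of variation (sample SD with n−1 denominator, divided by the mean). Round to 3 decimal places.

0.139

n = 10, Σ = 5125, M = 512.5000
Σ(x−M)² = 45970.500; s = √(45970.500/9) = 71.4691
CV = 71.4691 / 512.5000 = 0.13945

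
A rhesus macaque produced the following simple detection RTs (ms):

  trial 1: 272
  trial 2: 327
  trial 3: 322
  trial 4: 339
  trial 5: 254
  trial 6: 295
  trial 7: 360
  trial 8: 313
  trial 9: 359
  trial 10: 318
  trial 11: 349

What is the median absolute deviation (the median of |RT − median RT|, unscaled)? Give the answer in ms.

27 ms

Sorted: 254, 272, 295, 313, 318, 322, 327, 339, 349, 359, 360 → median = 322
|x − 322|: 50, 5, 0, 17, 68, 27, 38, 9, 37, 4, 27
Sorted deviations: 0, 4, 5, 9, 17, 27, 27, 37, 38, 50, 68 → MAD = 27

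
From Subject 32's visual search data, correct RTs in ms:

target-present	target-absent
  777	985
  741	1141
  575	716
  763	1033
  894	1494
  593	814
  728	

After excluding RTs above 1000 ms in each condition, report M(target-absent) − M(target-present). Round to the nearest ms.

target-absent: exclude 1141, 1033, 1494
M(target-present) = 5071/7 = 724.429
M(target-absent) = 2515/3 = 838.333
Difference = 838.333 − 724.429 = 113.905 ms

114 ms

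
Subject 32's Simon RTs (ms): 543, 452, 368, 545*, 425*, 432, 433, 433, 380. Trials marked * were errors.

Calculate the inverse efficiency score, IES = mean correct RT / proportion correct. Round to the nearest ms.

Correct trials (n=7): 543, 452, 368, 432, 433, 433, 380
Mean correct RT = 3041/7 = 434.4286 ms
Proportion correct = 7/9
IES = 434.4286 / (7/9) = 558.551 ms

559 ms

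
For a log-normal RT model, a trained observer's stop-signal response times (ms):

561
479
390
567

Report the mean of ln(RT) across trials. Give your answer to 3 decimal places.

6.202

ln(RT): 6.3297, 6.1717, 5.9661, 6.3404
Σ ln(RT) = 24.8079
Mean = 24.8079/4 = 6.20198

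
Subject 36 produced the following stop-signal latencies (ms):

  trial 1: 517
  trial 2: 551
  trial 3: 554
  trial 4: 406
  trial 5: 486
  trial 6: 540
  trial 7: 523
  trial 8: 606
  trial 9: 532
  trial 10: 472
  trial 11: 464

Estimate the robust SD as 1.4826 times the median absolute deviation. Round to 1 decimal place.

46.0 ms

Sorted: 406, 464, 472, 486, 517, 523, 532, 540, 551, 554, 606 → median = 523
|x − 523| sorted: 0, 6, 9, 17, 28, 31, 37, 51, 59, 83, 117 → MAD = 31
Robust SD ≈ 1.4826 × 31 = 45.961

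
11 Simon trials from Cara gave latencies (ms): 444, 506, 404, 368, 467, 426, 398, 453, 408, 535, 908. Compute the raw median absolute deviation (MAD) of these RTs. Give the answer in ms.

Sorted: 368, 398, 404, 408, 426, 444, 453, 467, 506, 535, 908 → median = 444
|x − 444|: 0, 62, 40, 76, 23, 18, 46, 9, 36, 91, 464
Sorted deviations: 0, 9, 18, 23, 36, 40, 46, 62, 76, 91, 464 → MAD = 40

40 ms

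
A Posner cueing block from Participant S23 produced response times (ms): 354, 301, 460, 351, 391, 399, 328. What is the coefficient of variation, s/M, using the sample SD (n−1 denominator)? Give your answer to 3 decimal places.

n = 7, Σ = 2584, M = 369.1429
Σ(x−M)² = 16518.857; s = √(16518.857/6) = 52.4704
CV = 52.4704 / 369.1429 = 0.14214

0.142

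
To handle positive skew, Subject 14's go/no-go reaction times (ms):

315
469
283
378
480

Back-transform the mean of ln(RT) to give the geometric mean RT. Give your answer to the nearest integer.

ln(RT): 5.7526, 6.1506, 5.6454, 5.9349, 6.1738
Mean ln(RT) = 29.6573/5 = 5.93146
Geometric mean = exp(5.93146) = 376.70 ms

377 ms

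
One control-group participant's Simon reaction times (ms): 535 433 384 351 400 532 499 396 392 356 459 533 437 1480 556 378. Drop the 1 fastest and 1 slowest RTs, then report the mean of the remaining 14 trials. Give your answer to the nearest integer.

Sorted: 351, 356, 378, 384, 392, 396, 400, 433, 437, 459, 499, 532, 533, 535, 556, 1480
Drop lowest 1 (351) and highest 1 (1480)
Remaining (n=14): Σ = 6290, mean = 6290/14 = 449.286

449 ms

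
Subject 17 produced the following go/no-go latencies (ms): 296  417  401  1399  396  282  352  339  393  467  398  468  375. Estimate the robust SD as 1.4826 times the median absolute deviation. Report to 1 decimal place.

Sorted: 282, 296, 339, 352, 375, 393, 396, 398, 401, 417, 467, 468, 1399 → median = 396
|x − 396| sorted: 0, 2, 3, 5, 21, 21, 44, 57, 71, 72, 100, 114, 1003 → MAD = 44
Robust SD ≈ 1.4826 × 44 = 65.234

65.2 ms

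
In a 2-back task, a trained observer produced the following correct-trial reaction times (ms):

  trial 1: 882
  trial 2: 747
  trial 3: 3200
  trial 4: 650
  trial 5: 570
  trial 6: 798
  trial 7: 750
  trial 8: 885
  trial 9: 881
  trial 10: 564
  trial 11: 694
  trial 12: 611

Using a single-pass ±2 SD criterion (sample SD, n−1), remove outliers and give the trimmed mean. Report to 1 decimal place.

n = 12, ΣRT = 11232, M = 936.000
Σ(x−M)² = 5741924.00; s = √(5741924.00/11) = 722.491
Cutoffs: 936.000 ± 2·722.491 → [-509.0, 2381.0]
Outside: 3200 → excluded.
Retained (n=11): Σ = 8032, mean = 8032/11 = 730.182

730.2 ms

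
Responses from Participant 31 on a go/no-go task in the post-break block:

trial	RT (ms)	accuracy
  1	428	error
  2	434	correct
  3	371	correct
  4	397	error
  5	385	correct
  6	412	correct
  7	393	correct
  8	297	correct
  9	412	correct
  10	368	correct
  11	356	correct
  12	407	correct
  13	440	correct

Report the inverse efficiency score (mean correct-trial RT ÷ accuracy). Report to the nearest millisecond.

Correct trials (n=11): 434, 371, 385, 412, 393, 297, 412, 368, 356, 407, 440
Mean correct RT = 4275/11 = 388.6364 ms
Proportion correct = 11/13
IES = 388.6364 / (11/13) = 459.298 ms

459 ms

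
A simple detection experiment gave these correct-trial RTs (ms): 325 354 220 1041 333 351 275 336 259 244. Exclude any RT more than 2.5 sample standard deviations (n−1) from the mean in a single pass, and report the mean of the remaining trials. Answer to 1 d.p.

299.7 ms

n = 10, ΣRT = 3738, M = 373.800
Σ(x−M)² = 514985.60; s = √(514985.60/9) = 239.208
Cutoffs: 373.800 ± 2.5·239.208 → [-224.2, 971.8]
Outside: 1041 → excluded.
Retained (n=9): Σ = 2697, mean = 2697/9 = 299.667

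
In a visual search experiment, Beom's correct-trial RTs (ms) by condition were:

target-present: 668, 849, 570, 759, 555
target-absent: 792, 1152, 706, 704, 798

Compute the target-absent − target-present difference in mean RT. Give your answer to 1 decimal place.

M(target-present) = 3401/5 = 680.200
M(target-absent) = 4152/5 = 830.400
Difference = 830.400 − 680.200 = 150.200 ms

150.2 ms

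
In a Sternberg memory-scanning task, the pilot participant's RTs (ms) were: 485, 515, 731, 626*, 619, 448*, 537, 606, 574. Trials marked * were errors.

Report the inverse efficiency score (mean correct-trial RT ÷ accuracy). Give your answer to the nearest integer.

747 ms

Correct trials (n=7): 485, 515, 731, 619, 537, 606, 574
Mean correct RT = 4067/7 = 581.0000 ms
Proportion correct = 7/9
IES = 581.0000 / (7/9) = 747.000 ms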